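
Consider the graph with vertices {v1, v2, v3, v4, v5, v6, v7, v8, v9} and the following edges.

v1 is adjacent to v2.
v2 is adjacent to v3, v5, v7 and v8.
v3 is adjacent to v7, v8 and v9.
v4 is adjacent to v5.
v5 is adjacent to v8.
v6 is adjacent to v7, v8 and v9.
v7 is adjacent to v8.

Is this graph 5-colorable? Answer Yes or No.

Yes

The chromatic number is 4. v2, v3, v7, v8 form a clique, so at least 4 colors are needed.
4 colors suffice: color 1 → {v1, v4, v8, v9}; color 2 → {v2, v6}; color 3 → {v5, v7}; color 4 → {v3}.
Since 5 ≥ 4, a proper 5-coloring certainly exists.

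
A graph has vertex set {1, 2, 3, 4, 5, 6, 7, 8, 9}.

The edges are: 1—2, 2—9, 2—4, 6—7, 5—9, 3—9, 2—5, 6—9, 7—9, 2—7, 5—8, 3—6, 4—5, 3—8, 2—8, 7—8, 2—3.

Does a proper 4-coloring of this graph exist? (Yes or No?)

The chromatic number is 3. 2, 7, 8 are mutually adjacent, so at least 3 colors are needed.
One proper 3-coloring: 1=blue, 2=red, 3=green, 4=blue, 5=green, 6=red, 7=green, 8=blue, 9=blue.
Since 4 ≥ 3, a proper 4-coloring certainly exists.

Yes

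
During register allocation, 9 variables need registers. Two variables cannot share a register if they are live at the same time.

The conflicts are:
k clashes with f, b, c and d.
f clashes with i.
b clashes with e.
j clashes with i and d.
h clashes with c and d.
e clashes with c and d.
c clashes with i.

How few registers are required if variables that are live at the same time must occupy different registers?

3

The cycle i-f-k-d-j-i has odd length 5, so it cannot be 2-colored; at least 3 registers are needed.
3 registers suffice: k=1, f=2, b=2, j=3, h=1, e=1, c=2, i=1, d=2. Each listed conflict is separated.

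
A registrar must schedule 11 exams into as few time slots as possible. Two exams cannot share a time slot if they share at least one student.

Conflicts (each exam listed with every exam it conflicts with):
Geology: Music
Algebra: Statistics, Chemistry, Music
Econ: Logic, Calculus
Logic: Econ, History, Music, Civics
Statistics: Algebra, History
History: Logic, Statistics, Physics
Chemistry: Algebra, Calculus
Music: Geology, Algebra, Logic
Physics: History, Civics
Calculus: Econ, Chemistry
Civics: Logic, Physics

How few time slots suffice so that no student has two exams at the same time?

The cycle Statistics-Algebra-Music-Logic-History-Statistics has odd length 5, so it cannot be 2-colored; at least 3 time slots are needed.
3 time slots suffice: time slot 1 → {Geology, Algebra, Logic, Physics, Calculus}; time slot 2 → {Econ, History, Chemistry, Music, Civics}; time slot 3 → {Statistics}. Each listed conflict is separated.

3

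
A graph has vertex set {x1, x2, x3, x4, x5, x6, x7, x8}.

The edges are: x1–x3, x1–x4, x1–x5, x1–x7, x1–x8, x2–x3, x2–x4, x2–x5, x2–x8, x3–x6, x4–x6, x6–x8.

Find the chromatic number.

2

x1 and x4 are adjacent, so at least 2 colors are needed.
One proper 2-coloring: x1=red, x2=red, x3=blue, x4=blue, x5=blue, x6=red, x7=blue, x8=blue. Every edge joins two different colors.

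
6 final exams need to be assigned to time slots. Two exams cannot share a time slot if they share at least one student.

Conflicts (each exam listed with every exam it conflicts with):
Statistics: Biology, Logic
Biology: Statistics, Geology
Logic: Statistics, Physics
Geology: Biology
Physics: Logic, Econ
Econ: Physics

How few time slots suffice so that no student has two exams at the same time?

Logic and Physics conflict, so at least 2 time slots are needed.
2 time slots suffice: time slot 1 → {Biology, Logic, Econ}; time slot 2 → {Statistics, Geology, Physics}. Each listed conflict is separated.

2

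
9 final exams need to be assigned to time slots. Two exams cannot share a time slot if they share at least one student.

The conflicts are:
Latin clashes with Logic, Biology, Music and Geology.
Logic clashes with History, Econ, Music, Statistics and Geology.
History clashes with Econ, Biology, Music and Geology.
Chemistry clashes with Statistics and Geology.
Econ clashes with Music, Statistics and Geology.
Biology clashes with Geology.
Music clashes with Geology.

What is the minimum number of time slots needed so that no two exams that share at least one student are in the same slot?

Logic, History, Econ, Music, Geology are mutually in conflict, so at least 5 time slots are needed.
Using 5 time slots: Latin=3, Logic=2, History=3, Chemistry=2, Econ=4, Biology=2, Music=5, Statistics=1, Geology=1. No two conflicting exams share a time slot.

5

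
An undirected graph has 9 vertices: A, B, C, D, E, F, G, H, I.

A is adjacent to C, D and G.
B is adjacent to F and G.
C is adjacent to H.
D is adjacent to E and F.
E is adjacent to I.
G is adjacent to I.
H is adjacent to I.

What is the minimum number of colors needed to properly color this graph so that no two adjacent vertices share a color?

The cycle B-G-A-D-F-B has odd length 5, so it cannot be 2-colored; at least 3 colors are needed.
A valid assignment using 3 colors: A=1, B=1, C=3, D=2, E=3, F=3, G=2, H=2, I=1. Every edge joins two different colors.

3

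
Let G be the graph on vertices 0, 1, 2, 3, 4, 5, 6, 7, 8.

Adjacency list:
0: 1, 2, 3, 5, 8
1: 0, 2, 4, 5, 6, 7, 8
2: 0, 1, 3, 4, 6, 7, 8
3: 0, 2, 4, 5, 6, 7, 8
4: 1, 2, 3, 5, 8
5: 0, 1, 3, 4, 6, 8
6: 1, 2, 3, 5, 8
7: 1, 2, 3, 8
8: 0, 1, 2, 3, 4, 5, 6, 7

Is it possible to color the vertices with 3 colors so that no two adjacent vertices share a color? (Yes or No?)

No

2, 3, 4, 8 are pairwise adjacent (a clique of size 4), so at least 4 colors are needed.
So 3 colors are not enough.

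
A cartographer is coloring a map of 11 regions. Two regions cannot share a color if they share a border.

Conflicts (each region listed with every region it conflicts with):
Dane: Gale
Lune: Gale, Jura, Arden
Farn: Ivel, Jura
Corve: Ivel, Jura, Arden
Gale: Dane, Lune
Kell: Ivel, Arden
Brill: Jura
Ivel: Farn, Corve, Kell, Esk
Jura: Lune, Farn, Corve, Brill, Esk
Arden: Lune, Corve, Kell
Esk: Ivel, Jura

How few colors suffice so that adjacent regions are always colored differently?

Farn and Ivel conflict, so at least 2 colors are needed.
2 colors suffice: Dane=2, Lune=2, Farn=2, Corve=2, Gale=1, Kell=2, Brill=2, Ivel=1, Jura=1, Arden=1, Esk=2. Every pair that conflicts lands in different colors.

2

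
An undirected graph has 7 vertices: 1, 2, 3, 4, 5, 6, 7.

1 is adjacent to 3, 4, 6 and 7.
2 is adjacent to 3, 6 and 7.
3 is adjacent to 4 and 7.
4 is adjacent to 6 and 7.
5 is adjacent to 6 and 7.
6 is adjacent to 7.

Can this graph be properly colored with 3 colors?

No

1, 4, 6, 7 are pairwise adjacent (a clique of size 4), so at least 4 colors are needed.
So 3 colors are not enough.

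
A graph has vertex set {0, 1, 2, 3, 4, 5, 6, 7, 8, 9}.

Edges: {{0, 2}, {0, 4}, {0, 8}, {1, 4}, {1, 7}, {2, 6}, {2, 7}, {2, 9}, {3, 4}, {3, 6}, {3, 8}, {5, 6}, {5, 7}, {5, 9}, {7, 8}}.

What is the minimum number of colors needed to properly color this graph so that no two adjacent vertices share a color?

The cycle 3-6-2-7-8-3 has odd length 5, so it cannot be 2-colored; at least 3 colors are needed.
3 colors suffice: color a → {4, 6, 7, 9}; color b → {1, 2, 5, 8}; color c → {0, 3}. No two adjacent vertices share a color.

3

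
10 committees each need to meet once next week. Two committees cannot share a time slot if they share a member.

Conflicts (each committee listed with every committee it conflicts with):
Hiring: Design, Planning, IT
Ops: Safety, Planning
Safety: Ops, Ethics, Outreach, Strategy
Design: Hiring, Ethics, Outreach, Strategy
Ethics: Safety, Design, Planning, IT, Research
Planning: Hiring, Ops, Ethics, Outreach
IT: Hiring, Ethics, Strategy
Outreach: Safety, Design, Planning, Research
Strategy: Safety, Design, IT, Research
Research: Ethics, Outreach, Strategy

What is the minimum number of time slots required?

Strategy and Research conflict, so at least 2 time slots are needed.
Using 2 time slots: Hiring=1, Ops=1, Safety=2, Design=2, Ethics=1, Planning=2, IT=2, Outreach=1, Strategy=1, Research=2. No two conflicting committees share a time slot.

2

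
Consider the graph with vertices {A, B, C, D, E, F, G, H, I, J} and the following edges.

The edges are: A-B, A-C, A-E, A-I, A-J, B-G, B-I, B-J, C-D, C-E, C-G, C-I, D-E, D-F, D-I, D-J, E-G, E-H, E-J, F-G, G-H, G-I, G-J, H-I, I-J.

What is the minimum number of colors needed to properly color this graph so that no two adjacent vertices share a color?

A, B, I, J are pairwise adjacent (a clique of size 4), so at least 4 colors are needed.
A valid assignment using 4 colors: A=2, B=4, C=3, D=2, E=1, F=1, G=2, H=3, I=1, J=3. Each edge has distinct colors on its endpoints.

4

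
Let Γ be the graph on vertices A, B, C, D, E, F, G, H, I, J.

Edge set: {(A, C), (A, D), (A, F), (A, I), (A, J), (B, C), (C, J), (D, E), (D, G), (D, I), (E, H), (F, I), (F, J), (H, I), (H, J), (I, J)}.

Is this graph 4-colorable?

The chromatic number is 4. A, F, I, J are pairwise adjacent (a clique of size 4), so at least 4 colors are needed.
4 colors suffice: color 1 → {A, B, G, H}; color 2 → {C, E, I}; color 3 → {D, J}; color 4 → {F}.
That is already a proper 4-coloring.

Yes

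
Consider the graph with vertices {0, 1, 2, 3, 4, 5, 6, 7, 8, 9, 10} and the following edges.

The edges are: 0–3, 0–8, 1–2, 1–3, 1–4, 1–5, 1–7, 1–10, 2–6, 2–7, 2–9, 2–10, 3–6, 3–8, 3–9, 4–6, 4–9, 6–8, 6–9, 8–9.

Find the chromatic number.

4

3, 6, 8, 9 are mutually adjacent (a clique of size 4), so at least 4 colors are needed.
4 colors suffice: 0=red, 1=red, 2=blue, 3=blue, 4=blue, 5=blue, 6=green, 7=green, 8=yellow, 9=red, 10=green. Every edge joins two different colors.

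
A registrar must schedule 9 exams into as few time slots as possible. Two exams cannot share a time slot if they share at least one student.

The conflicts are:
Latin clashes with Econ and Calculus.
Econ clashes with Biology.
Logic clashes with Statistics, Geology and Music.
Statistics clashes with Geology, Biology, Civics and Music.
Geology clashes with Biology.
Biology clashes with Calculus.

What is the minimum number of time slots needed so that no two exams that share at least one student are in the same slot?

3

Statistics, Geology, Biology all conflict with each other, so at least 3 time slots are needed.
3 time slots suffice: time slot 1 → {Latin, Statistics}; time slot 2 → {Logic, Biology, Civics}; time slot 3 → {Econ, Geology, Calculus, Music}. Each listed conflict is separated.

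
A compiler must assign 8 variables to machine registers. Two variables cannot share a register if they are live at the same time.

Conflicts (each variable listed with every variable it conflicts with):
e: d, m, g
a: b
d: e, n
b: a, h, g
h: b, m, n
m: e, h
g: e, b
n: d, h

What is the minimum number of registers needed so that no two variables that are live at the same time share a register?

3

The cycle m-e-d-n-h-m has odd length 5, so it cannot be 2-colored; at least 3 registers are needed.
A valid assignment using 3 registers: e=1, a=2, d=2, b=1, h=2, m=3, g=2, n=1. Each listed conflict is separated.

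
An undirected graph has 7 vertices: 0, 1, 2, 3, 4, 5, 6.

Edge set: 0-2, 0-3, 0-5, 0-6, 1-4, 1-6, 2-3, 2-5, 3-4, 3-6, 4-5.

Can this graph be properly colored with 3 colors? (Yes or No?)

Yes

The chromatic number is 3. 0, 2, 3 are pairwise adjacent, so at least 3 colors are needed.
3 colors suffice: color red → {1, 3, 5}; color blue → {0, 4}; color green → {2, 6}.
That is already a proper 3-coloring.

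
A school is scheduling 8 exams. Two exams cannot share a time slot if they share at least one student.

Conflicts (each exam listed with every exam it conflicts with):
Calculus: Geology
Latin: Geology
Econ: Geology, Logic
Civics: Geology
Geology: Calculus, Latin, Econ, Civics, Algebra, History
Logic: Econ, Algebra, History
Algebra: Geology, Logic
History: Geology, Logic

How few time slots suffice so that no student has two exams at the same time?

2

Econ and Geology conflict, so at least 2 time slots are needed.
2 time slots suffice: Calculus=2, Latin=2, Econ=2, Civics=2, Geology=1, Logic=1, Algebra=2, History=2. Each listed conflict is separated.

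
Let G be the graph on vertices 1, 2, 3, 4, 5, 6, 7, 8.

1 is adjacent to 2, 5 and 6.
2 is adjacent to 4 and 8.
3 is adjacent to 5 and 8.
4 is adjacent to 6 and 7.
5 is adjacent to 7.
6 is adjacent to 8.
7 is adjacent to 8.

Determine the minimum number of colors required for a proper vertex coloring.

The cycle 5-1-2-4-7-5 has odd length 5, so it cannot be 2-colored; at least 3 colors are needed.
3 colors suffice: 1=red, 2=blue, 3=green, 4=red, 5=blue, 6=blue, 7=green, 8=red. Every edge joins two different colors.

3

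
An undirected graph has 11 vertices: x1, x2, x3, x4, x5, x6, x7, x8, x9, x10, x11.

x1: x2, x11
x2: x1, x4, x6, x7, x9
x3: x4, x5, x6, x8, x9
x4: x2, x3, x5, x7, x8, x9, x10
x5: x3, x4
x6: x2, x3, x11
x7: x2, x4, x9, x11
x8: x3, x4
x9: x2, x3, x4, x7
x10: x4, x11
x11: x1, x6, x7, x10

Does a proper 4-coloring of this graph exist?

The chromatic number is 4. x2, x4, x7, x9 form a clique, so at least 4 colors are needed.
A valid assignment using 4 colors: x1=G, x2=B, x3=B, x4=R, x5=G, x6=G, x7=Y, x8=G, x9=G, x10=B, x11=R.
That is already a proper 4-coloring.

Yes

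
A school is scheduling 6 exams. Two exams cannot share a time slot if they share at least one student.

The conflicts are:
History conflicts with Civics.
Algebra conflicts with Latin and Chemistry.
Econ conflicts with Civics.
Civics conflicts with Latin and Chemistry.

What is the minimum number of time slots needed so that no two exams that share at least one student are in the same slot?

Algebra and Chemistry conflict, so at least 2 time slots are needed.
2 time slots suffice: time slot 1 → {Algebra, Civics}; time slot 2 → {History, Econ, Latin, Chemistry}. Every pair that conflicts lands in different time slots.

2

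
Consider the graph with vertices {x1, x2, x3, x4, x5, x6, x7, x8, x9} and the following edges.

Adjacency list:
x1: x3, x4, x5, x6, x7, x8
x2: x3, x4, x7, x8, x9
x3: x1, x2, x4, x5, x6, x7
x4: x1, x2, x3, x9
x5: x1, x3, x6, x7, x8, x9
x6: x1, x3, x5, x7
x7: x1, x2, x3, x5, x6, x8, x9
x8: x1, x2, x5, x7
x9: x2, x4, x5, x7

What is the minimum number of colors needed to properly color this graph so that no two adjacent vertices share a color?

x1, x3, x5, x6, x7 are mutually adjacent (a clique of size 5), so at least 5 colors are needed.
5 colors suffice: x1=3, x2=2, x3=4, x4=1, x5=2, x6=5, x7=1, x8=4, x9=3. Every edge joins two different colors.

5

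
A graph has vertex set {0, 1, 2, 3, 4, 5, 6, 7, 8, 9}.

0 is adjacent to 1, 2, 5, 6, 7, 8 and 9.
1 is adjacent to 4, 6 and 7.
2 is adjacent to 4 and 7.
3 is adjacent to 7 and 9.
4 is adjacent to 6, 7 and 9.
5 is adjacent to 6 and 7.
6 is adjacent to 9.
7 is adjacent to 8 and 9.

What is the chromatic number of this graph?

0, 5, 6 are pairwise adjacent, so at least 3 colors are needed.
3 colors suffice: 0=blue, 1=green, 2=green, 3=blue, 4=blue, 5=green, 6=red, 7=red, 8=green, 9=green. Every edge joins two different colors.

3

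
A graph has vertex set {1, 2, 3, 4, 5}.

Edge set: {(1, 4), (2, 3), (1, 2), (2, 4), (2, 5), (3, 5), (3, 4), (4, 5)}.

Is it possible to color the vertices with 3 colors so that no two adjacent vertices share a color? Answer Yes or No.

2, 3, 4, 5 form a clique, so at least 4 colors are needed.
So 3 colors are not enough.

No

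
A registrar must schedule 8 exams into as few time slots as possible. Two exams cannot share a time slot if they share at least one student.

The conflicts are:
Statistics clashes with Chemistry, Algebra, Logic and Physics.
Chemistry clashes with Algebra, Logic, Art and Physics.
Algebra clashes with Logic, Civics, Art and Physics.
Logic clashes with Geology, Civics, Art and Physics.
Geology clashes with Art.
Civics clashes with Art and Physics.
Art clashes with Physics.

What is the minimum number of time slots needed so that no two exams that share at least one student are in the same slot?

Statistics, Chemistry, Algebra, Logic, Physics pairwise conflict, so at least 5 time slots are needed.
A valid assignment using 5 time slots: Statistics=4, Chemistry=5, Algebra=3, Logic=1, Geology=2, Civics=5, Art=4, Physics=2. Every pair that conflicts lands in different time slots.

5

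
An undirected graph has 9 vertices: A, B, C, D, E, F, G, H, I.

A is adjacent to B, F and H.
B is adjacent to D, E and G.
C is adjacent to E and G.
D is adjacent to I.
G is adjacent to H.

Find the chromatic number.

2

C and E are adjacent, so at least 2 colors are needed.
2 colors suffice: A=blue, B=red, C=red, D=blue, E=blue, F=red, G=blue, H=red, I=red. Every edge joins two different colors.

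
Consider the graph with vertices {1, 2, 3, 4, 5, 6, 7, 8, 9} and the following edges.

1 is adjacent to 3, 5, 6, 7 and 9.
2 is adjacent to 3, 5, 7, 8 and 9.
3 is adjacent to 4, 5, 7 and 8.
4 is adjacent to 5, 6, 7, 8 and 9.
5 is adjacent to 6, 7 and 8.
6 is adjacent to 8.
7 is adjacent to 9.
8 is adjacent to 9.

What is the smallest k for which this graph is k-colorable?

1, 3, 5, 7 form a clique, so at least 4 colors are needed.
A valid assignment using 4 colors: 1=yellow, 2=yellow, 3=green, 4=yellow, 5=red, 6=green, 7=blue, 8=blue, 9=red. Every edge joins two different colors.

4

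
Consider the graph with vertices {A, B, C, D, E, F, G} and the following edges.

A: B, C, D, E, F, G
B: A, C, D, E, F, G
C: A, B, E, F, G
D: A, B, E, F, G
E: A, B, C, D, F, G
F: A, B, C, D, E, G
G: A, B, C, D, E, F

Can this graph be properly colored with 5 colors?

A, B, D, E, F, G are pairwise adjacent (a clique of size 6), so at least 6 colors are needed.
So 5 colors are not enough.

No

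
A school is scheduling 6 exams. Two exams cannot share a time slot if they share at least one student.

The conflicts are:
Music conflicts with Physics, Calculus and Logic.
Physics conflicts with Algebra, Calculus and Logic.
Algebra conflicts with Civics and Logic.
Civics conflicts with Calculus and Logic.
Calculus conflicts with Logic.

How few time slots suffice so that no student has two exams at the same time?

Music, Physics, Calculus, Logic pairwise conflict, so at least 4 time slots are needed.
4 time slots suffice: Music=4, Physics=2, Algebra=3, Civics=2, Calculus=3, Logic=1. Every pair that conflicts lands in different time slots.

4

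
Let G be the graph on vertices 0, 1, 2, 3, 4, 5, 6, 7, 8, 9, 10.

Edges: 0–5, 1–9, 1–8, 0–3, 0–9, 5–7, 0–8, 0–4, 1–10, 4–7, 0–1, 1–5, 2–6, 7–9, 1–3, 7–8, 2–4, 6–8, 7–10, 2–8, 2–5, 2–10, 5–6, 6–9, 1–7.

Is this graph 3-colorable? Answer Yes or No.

The chromatic number is 3. 1, 7, 8 are pairwise adjacent, so at least 3 colors are needed.
3 colors suffice: 0=blue, 1=red, 2=red, 3=green, 4=green, 5=green, 6=blue, 7=blue, 8=green, 9=green, 10=green.
That is already a proper 3-coloring.

Yes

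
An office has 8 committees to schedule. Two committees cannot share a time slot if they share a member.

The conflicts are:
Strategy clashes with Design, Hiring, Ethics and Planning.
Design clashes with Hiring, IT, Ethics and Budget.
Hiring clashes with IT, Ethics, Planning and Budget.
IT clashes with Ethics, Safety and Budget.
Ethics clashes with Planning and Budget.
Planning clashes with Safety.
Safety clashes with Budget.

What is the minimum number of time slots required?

Design, Hiring, IT, Ethics, Budget are mutually in conflict, so at least 5 time slots are needed.
5 time slots suffice: time slot 1 → {Ethics, Safety}; time slot 2 → {Hiring}; time slot 3 → {Strategy, IT}; time slot 4 → {Planning, Budget}; time slot 5 → {Design}. No two conflicting committees share a time slot.

5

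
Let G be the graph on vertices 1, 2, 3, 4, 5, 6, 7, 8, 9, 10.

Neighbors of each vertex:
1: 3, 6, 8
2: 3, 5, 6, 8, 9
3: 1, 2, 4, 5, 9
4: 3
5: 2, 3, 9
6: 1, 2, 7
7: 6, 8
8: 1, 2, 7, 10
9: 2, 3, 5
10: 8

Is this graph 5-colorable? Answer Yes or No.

Yes

The chromatic number is 4. 2, 3, 5, 9 form a clique, so at least 4 colors are needed.
4 colors suffice: color a → {1, 2, 4, 7, 10}; color b → {3, 6, 8}; color c → {9}; color d → {5}.
Since 5 ≥ 4, a proper 5-coloring certainly exists.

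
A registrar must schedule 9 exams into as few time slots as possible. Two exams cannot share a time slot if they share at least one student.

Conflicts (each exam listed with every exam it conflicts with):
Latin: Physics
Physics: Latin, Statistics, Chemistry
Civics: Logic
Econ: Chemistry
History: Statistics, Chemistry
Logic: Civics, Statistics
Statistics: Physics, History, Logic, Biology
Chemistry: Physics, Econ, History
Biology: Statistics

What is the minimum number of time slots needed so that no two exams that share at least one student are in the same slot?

2

Econ and Chemistry conflict, so at least 2 time slots are needed.
2 time slots suffice: time slot 1 → {Latin, Civics, Statistics, Chemistry}; time slot 2 → {Physics, Econ, History, Logic, Biology}. No two conflicting exams share a time slot.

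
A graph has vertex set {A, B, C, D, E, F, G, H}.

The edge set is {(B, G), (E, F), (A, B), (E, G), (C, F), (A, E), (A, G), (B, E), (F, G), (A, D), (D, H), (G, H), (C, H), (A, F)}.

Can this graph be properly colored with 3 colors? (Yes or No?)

A, E, F, G are pairwise adjacent (a clique of size 4), so at least 4 colors are needed.
So 3 colors are not enough.

No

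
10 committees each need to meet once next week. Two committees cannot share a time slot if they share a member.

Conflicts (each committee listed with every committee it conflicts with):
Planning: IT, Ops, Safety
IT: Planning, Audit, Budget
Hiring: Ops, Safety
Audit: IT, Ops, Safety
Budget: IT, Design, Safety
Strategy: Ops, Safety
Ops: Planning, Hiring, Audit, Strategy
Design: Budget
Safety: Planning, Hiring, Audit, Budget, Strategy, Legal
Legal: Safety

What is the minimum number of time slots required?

Safety and Legal conflict, so at least 2 time slots are needed.
2 time slots suffice: time slot 1 → {IT, Ops, Design, Safety}; time slot 2 → {Planning, Hiring, Audit, Budget, Strategy, Legal}. Every pair that conflicts lands in different time slots.

2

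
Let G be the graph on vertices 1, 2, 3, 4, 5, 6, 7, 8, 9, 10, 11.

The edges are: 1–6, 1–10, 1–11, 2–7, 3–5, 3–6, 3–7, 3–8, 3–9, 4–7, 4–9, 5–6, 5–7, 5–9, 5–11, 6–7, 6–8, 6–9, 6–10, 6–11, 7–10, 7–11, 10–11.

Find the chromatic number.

5, 6, 7, 11 are pairwise adjacent (a clique of size 4), so at least 4 colors are needed.
4 colors suffice: color a → {2, 4, 6}; color b → {1, 7, 8, 9}; color c → {3, 11}; color d → {5, 10}. Each edge has distinct colors on its endpoints.

4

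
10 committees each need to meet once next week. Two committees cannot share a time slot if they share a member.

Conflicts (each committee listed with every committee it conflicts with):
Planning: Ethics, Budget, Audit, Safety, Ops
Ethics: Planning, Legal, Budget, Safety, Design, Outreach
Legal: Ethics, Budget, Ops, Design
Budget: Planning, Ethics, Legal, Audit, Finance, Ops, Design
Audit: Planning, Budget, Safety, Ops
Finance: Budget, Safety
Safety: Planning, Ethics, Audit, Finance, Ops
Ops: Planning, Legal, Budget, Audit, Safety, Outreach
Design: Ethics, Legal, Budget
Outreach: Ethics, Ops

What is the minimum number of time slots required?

Planning, Audit, Safety, Ops pairwise conflict, so at least 4 time slots are needed.
Using 4 time slots: Planning=3, Ethics=2, Legal=3, Budget=1, Audit=4, Finance=2, Safety=1, Ops=2, Design=4, Outreach=1. Every pair that conflicts lands in different time slots.

4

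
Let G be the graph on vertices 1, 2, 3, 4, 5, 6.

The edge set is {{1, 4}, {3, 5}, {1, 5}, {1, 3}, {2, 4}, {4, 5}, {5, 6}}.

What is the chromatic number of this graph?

3

1, 3, 5 are pairwise adjacent, so at least 3 colors are needed.
A valid assignment using 3 colors: 1=blue, 2=red, 3=green, 4=green, 5=red, 6=blue. Every edge joins two different colors.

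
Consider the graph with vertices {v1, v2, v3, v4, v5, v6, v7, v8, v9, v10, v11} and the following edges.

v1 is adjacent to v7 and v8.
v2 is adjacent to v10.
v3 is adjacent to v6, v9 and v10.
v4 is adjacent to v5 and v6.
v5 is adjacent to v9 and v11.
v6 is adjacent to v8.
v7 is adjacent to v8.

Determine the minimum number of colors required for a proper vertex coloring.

v1, v7, v8 form a triangle, so at least 3 colors are needed.
One proper 3-coloring: v1=B, v2=R, v3=R, v4=G, v5=R, v6=B, v7=G, v8=R, v9=B, v10=B, v11=B. No two adjacent vertices share a color.

3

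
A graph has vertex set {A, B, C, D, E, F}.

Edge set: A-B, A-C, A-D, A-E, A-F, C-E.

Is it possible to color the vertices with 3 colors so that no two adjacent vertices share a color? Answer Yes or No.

Yes

The chromatic number is 3. A, C, E are mutually adjacent, so at least 3 colors are needed.
One proper 3-coloring: A=1, B=2, C=3, D=2, E=2, F=2.
That is already a proper 3-coloring.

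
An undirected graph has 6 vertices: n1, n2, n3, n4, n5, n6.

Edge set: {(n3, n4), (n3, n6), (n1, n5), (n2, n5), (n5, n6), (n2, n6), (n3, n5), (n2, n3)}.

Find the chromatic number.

4

n2, n3, n5, n6 are pairwise adjacent (a clique of size 4), so at least 4 colors are needed.
A valid assignment using 4 colors: n1=R, n2=G, n3=R, n4=B, n5=B, n6=Y. No two adjacent vertices share a color.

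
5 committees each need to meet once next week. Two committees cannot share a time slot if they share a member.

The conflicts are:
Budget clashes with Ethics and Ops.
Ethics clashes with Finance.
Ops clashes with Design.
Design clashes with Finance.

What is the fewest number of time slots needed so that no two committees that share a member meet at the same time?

3

The cycle Budget-Ethics-Finance-Design-Ops-Budget has odd length 5, so it cannot be 2-colored; at least 3 time slots are needed.
3 time slots suffice: time slot 1 → {Ops, Finance}; time slot 2 → {Ethics, Design}; time slot 3 → {Budget}. No two conflicting committees share a time slot.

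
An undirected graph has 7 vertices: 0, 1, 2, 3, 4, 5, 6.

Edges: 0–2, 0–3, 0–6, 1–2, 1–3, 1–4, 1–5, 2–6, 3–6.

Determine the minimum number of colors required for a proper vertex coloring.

0, 3, 6 are mutually adjacent, so at least 3 colors are needed.
A valid assignment using 3 colors: 0=green, 1=red, 2=blue, 3=blue, 4=blue, 5=blue, 6=red. No two adjacent vertices share a color.

3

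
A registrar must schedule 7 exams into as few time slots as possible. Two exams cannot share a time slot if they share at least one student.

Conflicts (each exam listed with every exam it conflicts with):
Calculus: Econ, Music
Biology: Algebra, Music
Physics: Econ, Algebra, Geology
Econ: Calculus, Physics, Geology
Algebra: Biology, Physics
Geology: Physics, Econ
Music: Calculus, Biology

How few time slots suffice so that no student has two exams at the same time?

Physics, Econ, Geology are mutually in conflict, so at least 3 time slots are needed.
A valid assignment using 3 time slots: Calculus=3, Biology=1, Physics=2, Econ=1, Algebra=3, Geology=3, Music=2. Each listed conflict is separated.

3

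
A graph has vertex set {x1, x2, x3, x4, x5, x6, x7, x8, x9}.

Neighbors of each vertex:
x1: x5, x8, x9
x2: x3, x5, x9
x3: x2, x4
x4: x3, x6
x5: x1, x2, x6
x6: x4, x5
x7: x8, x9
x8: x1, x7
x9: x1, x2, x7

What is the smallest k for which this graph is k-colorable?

3

The cycle x5-x6-x4-x3-x2-x5 has odd length 5, so it cannot be 2-colored; at least 3 colors are needed.
A valid assignment using 3 colors: x1=2, x2=2, x3=3, x4=1, x5=1, x6=2, x7=2, x8=1, x9=1. Each edge has distinct colors on its endpoints.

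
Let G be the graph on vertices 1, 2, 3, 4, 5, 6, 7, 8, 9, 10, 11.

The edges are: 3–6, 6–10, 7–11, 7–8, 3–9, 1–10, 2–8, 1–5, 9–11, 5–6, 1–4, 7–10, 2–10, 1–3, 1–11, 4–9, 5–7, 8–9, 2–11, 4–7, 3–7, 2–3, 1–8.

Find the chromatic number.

2

4 and 9 are adjacent, so at least 2 colors are needed.
One proper 2-coloring: 1=a, 2=a, 3=b, 4=b, 5=b, 6=a, 7=a, 8=b, 9=a, 10=b, 11=b. Every edge joins two different colors.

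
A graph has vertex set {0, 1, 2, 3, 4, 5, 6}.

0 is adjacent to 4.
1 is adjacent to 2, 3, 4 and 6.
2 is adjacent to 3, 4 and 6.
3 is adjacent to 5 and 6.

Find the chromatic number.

1, 2, 3, 6 are mutually adjacent (a clique of size 4), so at least 4 colors are needed.
4 colors suffice: color red → {0, 2, 5}; color blue → {1}; color green → {3, 4}; color yellow → {6}. Each edge has distinct colors on its endpoints.

4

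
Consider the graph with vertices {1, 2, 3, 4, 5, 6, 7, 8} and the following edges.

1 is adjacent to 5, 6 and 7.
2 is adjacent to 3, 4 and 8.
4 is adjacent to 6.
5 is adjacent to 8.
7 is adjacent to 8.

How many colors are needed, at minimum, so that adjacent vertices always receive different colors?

2

4 and 6 are adjacent, so at least 2 colors are needed.
2 colors suffice: color a → {1, 3, 4, 8}; color b → {2, 5, 6, 7}. No two adjacent vertices share a color.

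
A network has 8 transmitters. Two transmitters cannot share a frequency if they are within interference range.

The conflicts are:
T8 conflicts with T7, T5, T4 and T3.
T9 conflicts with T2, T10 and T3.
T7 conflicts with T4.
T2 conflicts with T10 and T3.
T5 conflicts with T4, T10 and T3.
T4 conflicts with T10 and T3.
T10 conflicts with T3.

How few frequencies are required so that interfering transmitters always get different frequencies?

T5, T4, T10, T3 all conflict with each other, so at least 4 frequencies are needed.
4 frequencies suffice: frequency 1 → {T7, T3}; frequency 2 → {T8, T10}; frequency 3 → {T2, T4}; frequency 4 → {T9, T5}. No two conflicting transmitters share a frequency.

4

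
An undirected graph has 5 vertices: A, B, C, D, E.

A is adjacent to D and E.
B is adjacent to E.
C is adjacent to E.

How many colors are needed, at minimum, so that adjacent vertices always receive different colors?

2

C and E are adjacent, so at least 2 colors are needed.
One proper 2-coloring: A=blue, B=blue, C=blue, D=red, E=red. Every edge joins two different colors.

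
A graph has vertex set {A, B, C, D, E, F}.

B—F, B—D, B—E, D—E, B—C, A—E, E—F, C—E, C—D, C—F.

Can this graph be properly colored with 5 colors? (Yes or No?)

The chromatic number is 4. B, C, E, F are mutually adjacent (a clique of size 4), so at least 4 colors are needed.
4 colors suffice: color 1 → {E}; color 2 → {A, B}; color 3 → {C}; color 4 → {D, F}.
Since 5 ≥ 4, a proper 5-coloring certainly exists.

Yes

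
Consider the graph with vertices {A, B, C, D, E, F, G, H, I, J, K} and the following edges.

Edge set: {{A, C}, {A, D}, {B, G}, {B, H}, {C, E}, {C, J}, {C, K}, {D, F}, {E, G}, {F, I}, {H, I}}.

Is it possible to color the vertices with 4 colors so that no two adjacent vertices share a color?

The chromatic number is 3. The cycle C-E-G-B-H-I-F-D-A-C has odd length 9, so it cannot be 2-colored; at least 3 colors are needed.
3 colors suffice: A=blue, B=blue, C=red, D=green, E=blue, F=red, G=red, H=red, I=blue, J=blue, K=blue.
Since 4 ≥ 3, a proper 4-coloring certainly exists.

Yes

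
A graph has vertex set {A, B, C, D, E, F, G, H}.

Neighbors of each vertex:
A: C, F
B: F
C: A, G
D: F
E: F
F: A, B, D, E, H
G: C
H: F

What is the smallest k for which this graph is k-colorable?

A and F are adjacent, so at least 2 colors are needed.
2 colors suffice: color 1 → {C, F}; color 2 → {A, B, D, E, G, H}. Each edge has distinct colors on its endpoints.

2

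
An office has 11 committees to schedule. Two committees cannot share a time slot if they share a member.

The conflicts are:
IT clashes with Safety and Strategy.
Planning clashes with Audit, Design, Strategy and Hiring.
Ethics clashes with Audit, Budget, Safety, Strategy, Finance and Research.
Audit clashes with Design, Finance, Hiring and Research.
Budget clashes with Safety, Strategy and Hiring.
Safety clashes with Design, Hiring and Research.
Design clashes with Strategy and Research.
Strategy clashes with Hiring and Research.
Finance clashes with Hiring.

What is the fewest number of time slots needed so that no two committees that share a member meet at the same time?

Budget, Safety, Hiring pairwise conflict, so at least 3 time slots are needed.
3 time slots suffice: time slot 1 → {Audit, Safety, Strategy}; time slot 2 → {IT, Ethics, Design, Hiring}; time slot 3 → {Planning, Budget, Finance, Research}. Each listed conflict is separated.

3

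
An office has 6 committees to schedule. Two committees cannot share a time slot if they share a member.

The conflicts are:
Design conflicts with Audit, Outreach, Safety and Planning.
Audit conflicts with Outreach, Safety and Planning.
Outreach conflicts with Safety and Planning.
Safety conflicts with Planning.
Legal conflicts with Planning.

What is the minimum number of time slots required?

Design, Audit, Outreach, Safety, Planning pairwise conflict, so at least 5 time slots are needed.
A valid assignment using 5 time slots: Design=4, Audit=2, Outreach=5, Safety=3, Legal=2, Planning=1. No two conflicting committees share a time slot.

5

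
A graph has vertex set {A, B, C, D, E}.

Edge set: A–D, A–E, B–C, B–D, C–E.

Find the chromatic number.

The cycle A-D-B-C-E-A has odd length 5, so it cannot be 2-colored; at least 3 colors are needed.
3 colors suffice: A=green, B=red, C=blue, D=blue, E=red. Every edge joins two different colors.

3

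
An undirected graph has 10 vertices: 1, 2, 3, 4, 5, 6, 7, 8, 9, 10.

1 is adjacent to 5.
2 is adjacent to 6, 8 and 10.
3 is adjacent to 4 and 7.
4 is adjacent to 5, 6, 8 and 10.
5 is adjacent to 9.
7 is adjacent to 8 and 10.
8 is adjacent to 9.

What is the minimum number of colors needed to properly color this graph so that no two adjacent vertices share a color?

1 and 5 are adjacent, so at least 2 colors are needed.
2 colors suffice: color red → {1, 2, 4, 7, 9}; color blue → {3, 5, 6, 8, 10}. No two adjacent vertices share a color.

2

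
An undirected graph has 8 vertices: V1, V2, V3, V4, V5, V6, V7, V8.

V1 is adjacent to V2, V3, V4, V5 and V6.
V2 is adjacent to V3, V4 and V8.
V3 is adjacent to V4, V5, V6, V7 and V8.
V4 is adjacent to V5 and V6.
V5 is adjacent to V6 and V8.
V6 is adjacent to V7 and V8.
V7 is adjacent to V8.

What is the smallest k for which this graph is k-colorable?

V1, V3, V4, V5, V6 are mutually adjacent (a clique of size 5), so at least 5 colors are needed.
5 colors suffice: color 1 → {V3}; color 2 → {V2, V6}; color 3 → {V4, V8}; color 4 → {V5, V7}; color 5 → {V1}. Every edge joins two different colors.

5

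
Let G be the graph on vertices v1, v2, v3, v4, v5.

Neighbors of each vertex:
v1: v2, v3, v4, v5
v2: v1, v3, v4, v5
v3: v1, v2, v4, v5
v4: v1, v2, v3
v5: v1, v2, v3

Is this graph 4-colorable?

The chromatic number is 4. v1, v2, v3, v4 are pairwise adjacent (a clique of size 4), so at least 4 colors are needed.
4 colors suffice: v1=2, v2=1, v3=3, v4=4, v5=4.
That is already a proper 4-coloring.

Yes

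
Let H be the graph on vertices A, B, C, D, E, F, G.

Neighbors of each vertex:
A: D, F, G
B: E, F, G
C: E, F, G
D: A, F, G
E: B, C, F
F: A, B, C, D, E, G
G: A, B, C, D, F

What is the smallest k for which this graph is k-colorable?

4

A, D, F, G form a clique, so at least 4 colors are needed.
4 colors suffice: A=4, B=3, C=3, D=3, E=2, F=1, G=2. Each edge has distinct colors on its endpoints.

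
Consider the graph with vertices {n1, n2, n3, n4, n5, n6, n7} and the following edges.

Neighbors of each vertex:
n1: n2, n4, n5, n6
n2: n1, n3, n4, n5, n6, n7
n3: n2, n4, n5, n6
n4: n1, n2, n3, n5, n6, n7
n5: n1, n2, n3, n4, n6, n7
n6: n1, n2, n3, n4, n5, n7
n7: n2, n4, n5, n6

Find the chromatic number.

5

n2, n3, n4, n5, n6 are mutually adjacent (a clique of size 5), so at least 5 colors are needed.
A valid assignment using 5 colors: n1=5, n2=3, n3=5, n4=4, n5=1, n6=2, n7=5. No two adjacent vertices share a color.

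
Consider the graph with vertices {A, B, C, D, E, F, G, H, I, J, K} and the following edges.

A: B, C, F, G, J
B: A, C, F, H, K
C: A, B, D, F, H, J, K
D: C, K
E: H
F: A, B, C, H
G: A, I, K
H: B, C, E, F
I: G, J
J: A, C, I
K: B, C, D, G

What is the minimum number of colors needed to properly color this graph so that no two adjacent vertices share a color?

4

A, B, C, F are mutually adjacent (a clique of size 4), so at least 4 colors are needed.
4 colors suffice: A=2, B=3, C=1, D=3, E=1, F=4, G=1, H=2, I=2, J=3, K=2. Each edge has distinct colors on its endpoints.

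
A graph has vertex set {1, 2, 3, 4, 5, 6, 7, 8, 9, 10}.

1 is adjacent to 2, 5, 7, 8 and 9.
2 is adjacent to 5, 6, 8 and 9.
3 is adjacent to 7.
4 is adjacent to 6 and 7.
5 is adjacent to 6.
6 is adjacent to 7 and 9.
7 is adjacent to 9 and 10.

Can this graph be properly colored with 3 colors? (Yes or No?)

The chromatic number is 3. 4, 6, 7 form a triangle, so at least 3 colors are needed.
3 colors suffice: color a → {2, 7}; color b → {1, 3, 6, 10}; color c → {4, 5, 8, 9}.
That is already a proper 3-coloring.

Yes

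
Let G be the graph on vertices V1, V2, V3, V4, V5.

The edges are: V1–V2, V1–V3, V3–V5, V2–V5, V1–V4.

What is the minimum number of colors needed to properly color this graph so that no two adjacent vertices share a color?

2

V1 and V3 are adjacent, so at least 2 colors are needed.
2 colors suffice: color red → {V1, V5}; color blue → {V2, V3, V4}. No two adjacent vertices share a color.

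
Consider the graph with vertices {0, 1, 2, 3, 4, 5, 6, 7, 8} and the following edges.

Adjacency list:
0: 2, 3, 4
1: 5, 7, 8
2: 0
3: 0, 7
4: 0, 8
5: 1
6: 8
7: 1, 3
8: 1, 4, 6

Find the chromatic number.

1 and 7 are adjacent, so at least 2 colors are needed.
A valid assignment using 2 colors: 0=a, 1=b, 2=b, 3=b, 4=b, 5=a, 6=b, 7=a, 8=a. Each edge has distinct colors on its endpoints.

2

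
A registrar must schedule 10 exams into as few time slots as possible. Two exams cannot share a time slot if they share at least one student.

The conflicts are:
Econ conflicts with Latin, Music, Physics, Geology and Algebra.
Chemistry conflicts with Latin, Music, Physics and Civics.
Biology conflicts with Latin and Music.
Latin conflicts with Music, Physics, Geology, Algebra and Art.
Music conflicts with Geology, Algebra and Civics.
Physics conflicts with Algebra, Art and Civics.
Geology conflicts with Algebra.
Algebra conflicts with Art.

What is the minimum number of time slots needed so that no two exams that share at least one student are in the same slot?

Econ, Latin, Music, Geology, Algebra are mutually in conflict, so at least 5 time slots are needed.
5 time slots suffice: time slot 1 → {Latin, Civics}; time slot 2 → {Music, Physics}; time slot 3 → {Chemistry, Biology, Algebra}; time slot 4 → {Econ, Art}; time slot 5 → {Geology}. Every pair that conflicts lands in different time slots.

5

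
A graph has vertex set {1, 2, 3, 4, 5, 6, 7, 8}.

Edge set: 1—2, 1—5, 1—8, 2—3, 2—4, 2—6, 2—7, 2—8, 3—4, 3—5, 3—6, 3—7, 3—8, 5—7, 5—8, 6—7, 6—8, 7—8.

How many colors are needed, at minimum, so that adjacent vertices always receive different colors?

2, 3, 6, 7, 8 form a clique, so at least 5 colors are needed.
5 colors suffice: color red → {1, 3}; color blue → {4, 8}; color green → {2, 5}; color yellow → {7}; color purple → {6}. No two adjacent vertices share a color.

5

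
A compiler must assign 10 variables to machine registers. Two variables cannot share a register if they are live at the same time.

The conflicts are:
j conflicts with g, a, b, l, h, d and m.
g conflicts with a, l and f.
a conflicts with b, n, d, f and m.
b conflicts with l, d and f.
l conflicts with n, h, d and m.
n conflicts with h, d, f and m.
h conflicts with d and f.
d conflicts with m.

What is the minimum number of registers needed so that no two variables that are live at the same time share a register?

j, a, b, d are mutually in conflict, so at least 4 registers are needed.
4 registers suffice: j=3, g=4, a=1, b=4, l=1, n=3, h=4, d=2, f=2, m=4. Each listed conflict is separated.

4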